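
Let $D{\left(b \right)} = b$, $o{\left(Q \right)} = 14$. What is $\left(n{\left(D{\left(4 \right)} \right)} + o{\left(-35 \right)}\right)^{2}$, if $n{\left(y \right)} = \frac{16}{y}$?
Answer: $324$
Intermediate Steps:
$\left(n{\left(D{\left(4 \right)} \right)} + o{\left(-35 \right)}\right)^{2} = \left(\frac{16}{4} + 14\right)^{2} = \left(16 \cdot \frac{1}{4} + 14\right)^{2} = \left(4 + 14\right)^{2} = 18^{2} = 324$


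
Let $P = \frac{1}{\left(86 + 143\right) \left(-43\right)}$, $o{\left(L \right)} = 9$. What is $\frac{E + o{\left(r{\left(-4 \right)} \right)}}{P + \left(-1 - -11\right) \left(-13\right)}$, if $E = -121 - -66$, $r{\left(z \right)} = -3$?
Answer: $\frac{19694}{55657} \approx 0.35385$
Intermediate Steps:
$E = -55$ ($E = -121 + 66 = -55$)
$P = - \frac{1}{9847}$ ($P = \frac{1}{229} \left(- \frac{1}{43}\right) = - \frac{1}{9847} \approx -0.00010155$)
$\frac{E + o{\left(r{\left(-4 \right)} \right)}}{P + \left(-1 - -11\right) \left(-13\right)} = \frac{-55 + 9}{- \frac{1}{9847} + \left(-1 - -11\right) \left(-13\right)} = - \frac{46}{- \frac{1}{9847} + \left(-1 + 11\right) \left(-13\right)} = - \frac{46}{- \frac{1}{9847} + 10 \left(-13\right)} = - \frac{46}{- \frac{1}{9847} - 130} = - \frac{46}{- \frac{1280111}{9847}} = \left(-46\right) \left(- \frac{9847}{1280111}\right) = \frac{19694}{55657}$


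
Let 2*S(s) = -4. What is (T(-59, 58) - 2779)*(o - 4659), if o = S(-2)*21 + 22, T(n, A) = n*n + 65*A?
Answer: -20924488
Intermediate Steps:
S(s) = -2 (S(s) = (½)*(-4) = -2)
T(n, A) = n² + 65*A
o = -20 (o = -2*21 + 22 = -42 + 22 = -20)
(T(-59, 58) - 2779)*(o - 4659) = (((-59)² + 65*58) - 2779)*(-20 - 4659) = ((3481 + 3770) - 2779)*(-4679) = (7251 - 2779)*(-4679) = 4472*(-4679) = -20924488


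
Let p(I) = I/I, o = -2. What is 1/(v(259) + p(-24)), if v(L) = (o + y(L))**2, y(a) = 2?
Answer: 1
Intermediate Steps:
v(L) = 0 (v(L) = (-2 + 2)**2 = 0**2 = 0)
p(I) = 1
1/(v(259) + p(-24)) = 1/(0 + 1) = 1/1 = 1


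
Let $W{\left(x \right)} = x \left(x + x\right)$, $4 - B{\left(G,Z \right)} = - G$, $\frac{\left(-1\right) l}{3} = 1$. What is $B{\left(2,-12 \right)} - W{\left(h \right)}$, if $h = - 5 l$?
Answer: $-444$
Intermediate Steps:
$l = -3$ ($l = \left(-3\right) 1 = -3$)
$B{\left(G,Z \right)} = 4 + G$ ($B{\left(G,Z \right)} = 4 - - G = 4 + G$)
$h = 15$ ($h = \left(-5\right) \left(-3\right) = 15$)
$W{\left(x \right)} = 2 x^{2}$ ($W{\left(x \right)} = x 2 x = 2 x^{2}$)
$B{\left(2,-12 \right)} - W{\left(h \right)} = \left(4 + 2\right) - 2 \cdot 15^{2} = 6 - 2 \cdot 225 = 6 - 450 = -444$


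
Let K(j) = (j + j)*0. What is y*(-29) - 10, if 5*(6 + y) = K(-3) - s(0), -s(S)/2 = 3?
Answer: 646/5 ≈ 129.20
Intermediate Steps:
s(S) = -6 (s(S) = -2*3 = -6)
K(j) = 0 (K(j) = (2*j)*0 = 0)
y = -24/5 (y = -6 + (0 - 1*(-6))/5 = -6 + (0 + 6)/5 = -6 + (⅕)*6 = -6 + 6/5 = -24/5 ≈ -4.8000)
y*(-29) - 10 = -24/5*(-29) - 10 = 696/5 - 10 = 646/5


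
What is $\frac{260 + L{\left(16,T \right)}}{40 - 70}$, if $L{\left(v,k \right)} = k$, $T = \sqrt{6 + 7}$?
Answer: $- \frac{26}{3} - \frac{\sqrt{13}}{30} \approx -8.7868$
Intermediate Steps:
$T = \sqrt{13} \approx 3.6056$
$\frac{260 + L{\left(16,T \right)}}{40 - 70} = \frac{260 + \sqrt{13}}{40 - 70} = \frac{260 + \sqrt{13}}{-30} = - \frac{260 + \sqrt{13}}{30} = - \frac{26}{3} - \frac{\sqrt{13}}{30}$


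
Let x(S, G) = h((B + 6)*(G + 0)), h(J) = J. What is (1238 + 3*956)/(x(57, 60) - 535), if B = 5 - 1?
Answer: 4106/65 ≈ 63.169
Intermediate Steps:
B = 4
x(S, G) = 10*G (x(S, G) = (4 + 6)*(G + 0) = 10*G)
(1238 + 3*956)/(x(57, 60) - 535) = (1238 + 3*956)/(10*60 - 535) = (1238 + 2868)/(600 - 535) = 4106/65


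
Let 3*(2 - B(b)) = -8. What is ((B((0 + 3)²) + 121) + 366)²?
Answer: 2175625/9 ≈ 2.4174e+5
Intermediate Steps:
B(b) = 14/3 (B(b) = 2 - ⅓*(-8) = 2 + 8/3 = 14/3)
((B((0 + 3)²) + 121) + 366)² = ((14/3 + 121) + 366)² = (377/3 + 366)² = (1475/3)² = 2175625/9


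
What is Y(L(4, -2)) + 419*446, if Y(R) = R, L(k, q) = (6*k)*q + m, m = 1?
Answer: 186827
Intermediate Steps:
L(k, q) = 1 + 6*k*q (L(k, q) = (6*k)*q + 1 = 6*k*q + 1 = 1 + 6*k*q)
Y(L(4, -2)) + 419*446 = (1 + 6*4*(-2)) + 419*446 = (1 - 48) + 186874 = -47 + 186874 = 186827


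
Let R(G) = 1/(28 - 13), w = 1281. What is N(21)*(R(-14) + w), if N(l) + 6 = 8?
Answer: 38432/15 ≈ 2562.1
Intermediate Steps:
N(l) = 2 (N(l) = -6 + 8 = 2)
R(G) = 1/15
N(21)*(R(-14) + w) = 2*(1/15 + 1281) = 2*(19216/15) = 38432/15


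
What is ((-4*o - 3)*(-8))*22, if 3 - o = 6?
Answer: -1584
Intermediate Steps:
o = -3 (o = 3 - 1*6 = 3 - 6 = -3)
((-4*o - 3)*(-8))*22 = ((-4*(-3) - 3)*(-8))*22 = ((12 - 3)*(-8))*22 = (9*(-8))*22 = -72*22 = -1584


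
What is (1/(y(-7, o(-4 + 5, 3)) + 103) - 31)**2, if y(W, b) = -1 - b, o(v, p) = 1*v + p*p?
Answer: 8128201/8464 ≈ 960.33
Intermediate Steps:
o(v, p) = v + p**2
(1/(y(-7, o(-4 + 5, 3)) + 103) - 31)**2 = (1/((-1 - ((-4 + 5) + 3**2)) + 103) - 31)**2 = (1/((-1 - (1 + 9)) + 103) - 31)**2 = (1/((-1 - 1*10) + 103) - 31)**2 = (1/((-1 - 10) + 103) - 31)**2 = (1/(-11 + 103) - 31)**2 = (1/92 - 31)**2 = (-2851/92)**2 = 8128201/8464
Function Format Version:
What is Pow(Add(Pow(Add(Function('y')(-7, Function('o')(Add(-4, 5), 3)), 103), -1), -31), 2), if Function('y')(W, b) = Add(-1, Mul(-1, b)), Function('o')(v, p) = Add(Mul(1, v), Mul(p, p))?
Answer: Rational(8128201, 8464) ≈ 960.33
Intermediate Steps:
Function('o')(v, p) = Add(v, Pow(p, 2))
Pow(Add(Pow(Add(Function('y')(-7, Function('o')(Add(-4, 5), 3)), 103), -1), -31), 2) = Pow(Add(Pow(Add(Add(-1, Mul(-1, Add(Add(-4, 5), Pow(3, 2)))), 103), -1), -31), 2) = Pow(Add(Pow(Add(Add(-1, Mul(-1, Add(1, 9))), 103), -1), -31), 2) = Pow(Add(Pow(Add(Add(-1, Mul(-1, 10)), 103), -1), -31), 2) = Pow(Add(Pow(Add(Add(-1, -10), 103), -1), -31), 2) = Pow(Add(Pow(Add(-11, 103), -1), -31), 2) = Pow(Add(Pow(92, -1), -31), 2) = Pow(Add(Rational(1, 92), -31), 2) = Pow(Rational(-2851, 92), 2) = Rational(8128201, 8464)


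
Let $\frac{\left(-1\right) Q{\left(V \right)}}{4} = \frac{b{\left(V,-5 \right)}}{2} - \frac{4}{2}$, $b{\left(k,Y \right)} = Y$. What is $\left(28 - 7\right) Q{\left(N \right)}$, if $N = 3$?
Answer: $378$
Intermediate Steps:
$Q{\left(V \right)} = 18$ ($Q{\left(V \right)} = - 4 \left(- \frac{5}{2} - \frac{4}{2}\right) = - 4 \left(\left(-5\right) \frac{1}{2} - 2\right) = - 4 \left(- \frac{5}{2} - 2\right) = \left(-4\right) \left(- \frac{9}{2}\right) = 18$)
$\left(28 - 7\right) Q{\left(N \right)} = \left(28 - 7\right) 18 = 21 \cdot 18 = 378$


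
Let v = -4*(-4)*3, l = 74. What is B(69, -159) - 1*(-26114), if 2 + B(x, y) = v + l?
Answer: 26234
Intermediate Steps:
v = 48 (v = 16*3 = 48)
B(x, y) = 120 (B(x, y) = -2 + (48 + 74) = -2 + 122 = 120)
B(69, -159) - 1*(-26114) = 120 - 1*(-26114) = 120 + 26114 = 26234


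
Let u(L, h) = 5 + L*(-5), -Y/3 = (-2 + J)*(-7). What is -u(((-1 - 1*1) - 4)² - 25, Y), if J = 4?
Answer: 50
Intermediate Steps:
Y = 42 (Y = -3*(-2 + 4)*(-7) = -6*(-7) = -3*(-14) = 42)
u(L, h) = 5 - 5*L
-u(((-1 - 1*1) - 4)² - 25, Y) = -(5 - 5*(((-1 - 1*1) - 4)² - 25)) = -(5 - 5*(((-1 - 1) - 4)² - 25)) = -(5 - 5*((-2 - 4)² - 25)) = -(5 - 5*((-6)² - 25)) = -(5 - 5*(36 - 25)) = -(5 - 5*11) = -(5 - 55) = -1*(-50) = 50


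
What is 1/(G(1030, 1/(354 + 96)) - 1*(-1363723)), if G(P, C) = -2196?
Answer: 1/1361527 ≈ 7.3447e-7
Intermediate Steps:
1/(G(1030, 1/(354 + 96)) - 1*(-1363723)) = 1/(-2196 - 1*(-1363723)) = 1/(-2196 + 1363723) = 1/1361527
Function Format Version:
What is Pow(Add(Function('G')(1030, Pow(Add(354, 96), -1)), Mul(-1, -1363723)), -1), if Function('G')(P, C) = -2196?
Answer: Rational(1, 1361527) ≈ 7.3447e-7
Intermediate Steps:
Pow(Add(Function('G')(1030, Pow(Add(354, 96), -1)), Mul(-1, -1363723)), -1) = Pow(Add(-2196, Mul(-1, -1363723)), -1) = Pow(Add(-2196, 1363723), -1) = Pow(1361527, -1) = Rational(1, 1361527)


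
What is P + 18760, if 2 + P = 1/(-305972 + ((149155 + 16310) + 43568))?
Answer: 1818381761/96939 ≈ 18758.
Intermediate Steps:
P = -193879/96939 (P = -2 + 1/(-305972 + ((149155 + 16310) + 43568)) = -2 + 1/(-305972 + (165465 + 43568)) = -2 + 1/(-305972 + 209033) = -2 + 1/(-96939) = -2 - 1/96939 = -193879/96939 ≈ -2.0000)
P + 18760 = -193879/96939 + 18760 = 1818381761/96939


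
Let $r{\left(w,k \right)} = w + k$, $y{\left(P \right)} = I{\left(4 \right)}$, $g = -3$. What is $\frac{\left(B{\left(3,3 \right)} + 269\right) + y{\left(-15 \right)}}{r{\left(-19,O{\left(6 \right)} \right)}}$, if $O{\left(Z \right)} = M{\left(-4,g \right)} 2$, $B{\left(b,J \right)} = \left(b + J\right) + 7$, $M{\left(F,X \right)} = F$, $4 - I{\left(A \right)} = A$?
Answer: $- \frac{94}{9} \approx -10.444$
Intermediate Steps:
$I{\left(A \right)} = 4 - A$
$B{\left(b,J \right)} = 7 + J + b$ ($B{\left(b,J \right)} = \left(J + b\right) + 7 = 7 + J + b$)
$y{\left(P \right)} = 0$ ($y{\left(P \right)} = 4 - 4 = 0$)
$O{\left(Z \right)} = -8$ ($O{\left(Z \right)} = \left(-4\right) 2 = -8$)
$r{\left(w,k \right)} = k + w$
$\frac{\left(B{\left(3,3 \right)} + 269\right) + y{\left(-15 \right)}}{r{\left(-19,O{\left(6 \right)} \right)}} = \frac{\left(\left(7 + 3 + 3\right) + 269\right) + 0}{-8 - 19} = \frac{\left(13 + 269\right) + 0}{-27} = \left(282 + 0\right) \left(- \frac{1}{27}\right) = 282 \left(- \frac{1}{27}\right) = - \frac{94}{9}$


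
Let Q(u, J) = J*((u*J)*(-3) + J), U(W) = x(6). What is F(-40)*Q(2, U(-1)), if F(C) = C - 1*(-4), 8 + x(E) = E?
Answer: 720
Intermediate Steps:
x(E) = -8 + E
U(W) = -2 (U(W) = -8 + 6 = -2)
F(C) = 4 + C (F(C) = C + 4 = 4 + C)
Q(u, J) = J*(J - 3*J*u) (Q(u, J) = J*((J*u)*(-3) + J) = J*(-3*J*u + J) = J*(J - 3*J*u))
F(-40)*Q(2, U(-1)) = (4 - 40)*((-2)²*(1 - 3*2)) = -144*(1 - 6) = -144*(-5) = -36*(-20) = 720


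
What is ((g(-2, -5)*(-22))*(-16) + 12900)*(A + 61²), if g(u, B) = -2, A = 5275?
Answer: 109715216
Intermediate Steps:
((g(-2, -5)*(-22))*(-16) + 12900)*(A + 61²) = (-2*(-22)*(-16) + 12900)*(5275 + 61²) = (44*(-16) + 12900)*(5275 + 3721) = (-704 + 12900)*8996 = 12196*8996 = 109715216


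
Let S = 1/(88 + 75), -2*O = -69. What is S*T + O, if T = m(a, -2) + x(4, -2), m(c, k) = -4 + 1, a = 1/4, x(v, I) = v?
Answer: 11249/326 ≈ 34.506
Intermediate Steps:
O = 69/2 (O = -½*(-69) = 69/2 ≈ 34.500)
a = ¼ ≈ 0.25000
S = 1/163 ≈ 0.0061350
m(c, k) = -3
T = 1 (T = -3 + 4 = 1)
S*T + O = (1/163)*1 + 69/2 = 1/163 + 69/2 = 11249/326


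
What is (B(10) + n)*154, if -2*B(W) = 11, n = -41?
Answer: -7161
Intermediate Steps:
B(W) = -11/2 (B(W) = -½*11 = -11/2)
(B(10) + n)*154 = (-11/2 - 41)*154 = -93/2*154 = -7161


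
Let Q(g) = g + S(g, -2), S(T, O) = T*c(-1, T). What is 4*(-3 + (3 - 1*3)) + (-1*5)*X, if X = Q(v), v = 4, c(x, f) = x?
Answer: -12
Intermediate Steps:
S(T, O) = -T (S(T, O) = T*(-1) = -T)
Q(g) = 0 (Q(g) = g - g = 0)
X = 0
4*(-3 + (3 - 1*3)) + (-1*5)*X = 4*(-3 + (3 - 1*3)) - 1*5*0 = 4*(-3 + (3 - 3)) - 5*0 = 4*(-3 + 0) + 0 = 4*(-3) + 0 = -12 + 0 = -12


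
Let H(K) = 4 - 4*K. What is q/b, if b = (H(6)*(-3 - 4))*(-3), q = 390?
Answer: -13/14 ≈ -0.92857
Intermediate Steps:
b = -420 (b = ((4 - 4*6)*(-3 - 4))*(-3) = ((4 - 24)*(-7))*(-3) = -20*(-7)*(-3) = 140*(-3) = -420)
q/b = 390/(-420) = 390*(-1/420) = -13/14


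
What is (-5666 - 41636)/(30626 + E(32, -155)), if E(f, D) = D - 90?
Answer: -47302/30381 ≈ -1.5570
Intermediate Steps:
E(f, D) = -90 + D
(-5666 - 41636)/(30626 + E(32, -155)) = (-5666 - 41636)/(30626 + (-90 - 155)) = -47302/(30626 - 245) = -47302/30381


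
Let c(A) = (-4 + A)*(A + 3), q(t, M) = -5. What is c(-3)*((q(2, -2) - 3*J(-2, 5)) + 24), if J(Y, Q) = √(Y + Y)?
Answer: 0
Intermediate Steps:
J(Y, Q) = √2*√Y (J(Y, Q) = √(2*Y) = √2*√Y)
c(A) = (-4 + A)*(3 + A)
c(-3)*((q(2, -2) - 3*J(-2, 5)) + 24) = (-12 + (-3)² - 1*(-3))*((-5 - 3*√2*√(-2)) + 24) = (-12 + 9 + 3)*((-5 - 3*√2*I*√2) + 24) = 0*((-5 - 6*I) + 24) = 0*(19 - 6*I) = 0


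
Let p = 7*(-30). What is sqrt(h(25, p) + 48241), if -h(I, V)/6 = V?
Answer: sqrt(49501) ≈ 222.49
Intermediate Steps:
p = -210
h(I, V) = -6*V
sqrt(h(25, p) + 48241) = sqrt(-6*(-210) + 48241) = sqrt(1260 + 48241) = sqrt(49501)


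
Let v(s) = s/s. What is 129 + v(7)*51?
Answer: 180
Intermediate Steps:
v(s) = 1
129 + v(7)*51 = 129 + 1*51 = 129 + 51 = 180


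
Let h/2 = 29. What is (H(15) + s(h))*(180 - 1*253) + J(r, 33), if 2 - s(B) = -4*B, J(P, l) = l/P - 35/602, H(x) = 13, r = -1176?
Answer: -303931989/16856 ≈ -18031.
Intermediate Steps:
h = 58 (h = 2*29 = 58)
J(P, l) = -5/86 + l/P (J(P, l) = l/P - 35*1/602 = l/P - 5/86 = -5/86 + l/P)
s(B) = 2 + 4*B (s(B) = 2 - (-4)*B = 2 + 4*B)
(H(15) + s(h))*(180 - 1*253) + J(r, 33) = (13 + (2 + 4*58))*(180 - 1*253) + (-5/86 + 33/(-1176)) = (13 + (2 + 232))*(180 - 253) + (-5/86 + 33*(-1/1176)) = (13 + 234)*(-73) + (-5/86 - 11/392) = 247*(-73) - 1453/16856 = -18031 - 1453/16856 = -303931989/16856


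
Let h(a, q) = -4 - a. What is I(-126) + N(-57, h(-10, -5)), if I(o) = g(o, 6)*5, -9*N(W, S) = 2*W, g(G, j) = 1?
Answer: 53/3 ≈ 17.667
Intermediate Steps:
N(W, S) = -2*W/9
I(o) = 5 (I(o) = 1*5 = 5)
I(-126) + N(-57, h(-10, -5)) = 5 - 2/9*(-57) = 5 + 38/3 = 53/3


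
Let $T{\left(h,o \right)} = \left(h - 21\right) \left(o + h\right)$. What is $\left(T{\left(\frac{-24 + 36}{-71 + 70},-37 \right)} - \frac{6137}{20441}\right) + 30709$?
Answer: $\frac{660769629}{20441} \approx 32326.0$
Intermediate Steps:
$T{\left(h,o \right)} = \left(-21 + h\right) \left(h + o\right)$
$\left(T{\left(\frac{-24 + 36}{-71 + 70},-37 \right)} - \frac{6137}{20441}\right) + 30709 = \left(\left(\left(\frac{-24 + 36}{-71 + 70}\right)^{2} - 21 \frac{-24 + 36}{-71 + 70} - -777 + \frac{-24 + 36}{-71 + 70} \left(-37\right)\right) - \frac{6137}{20441}\right) + 30709 = \left(\left(\left(\frac{12}{-1}\right)^{2} - 21 \frac{12}{-1} + 777 + \frac{12}{-1} \left(-37\right)\right) - \frac{6137}{20441}\right) + 30709 = \left(\left(\left(12 \left(-1\right)\right)^{2} - 21 \cdot 12 \left(-1\right) + 777 + 12 \left(-1\right) \left(-37\right)\right) - \frac{6137}{20441}\right) + 30709 = \left(\left(\left(-12\right)^{2} - -252 + 777 - -444\right) - \frac{6137}{20441}\right) + 30709 = \left(\left(144 + 252 + 777 + 444\right) - \frac{6137}{20441}\right) + 30709 = \left(1617 - \frac{6137}{20441}\right) + 30709 = \frac{33046960}{20441} + 30709 = \frac{660769629}{20441}$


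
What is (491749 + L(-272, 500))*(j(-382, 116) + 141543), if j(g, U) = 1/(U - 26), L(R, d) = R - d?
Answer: 694943629663/10 ≈ 6.9494e+10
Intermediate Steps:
j(g, U) = 1/(-26 + U)
(491749 + L(-272, 500))*(j(-382, 116) + 141543) = (491749 + (-272 - 1*500))*(1/(-26 + 116) + 141543) = (491749 + (-272 - 500))*(1/90 + 141543) = (491749 - 772)*(1/90 + 141543) = 490977*(12738871/90) = 694943629663/10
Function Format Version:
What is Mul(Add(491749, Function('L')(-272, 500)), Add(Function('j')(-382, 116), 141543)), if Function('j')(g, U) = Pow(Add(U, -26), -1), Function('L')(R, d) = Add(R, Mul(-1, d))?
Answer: Rational(694943629663, 10) ≈ 6.9494e+10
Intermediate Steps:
Function('j')(g, U) = Pow(Add(-26, U), -1)
Mul(Add(491749, Function('L')(-272, 500)), Add(Function('j')(-382, 116), 141543)) = Mul(Add(491749, Add(-272, Mul(-1, 500))), Add(Pow(Add(-26, 116), -1), 141543)) = Mul(Add(491749, Add(-272, -500)), Add(Pow(90, -1), 141543)) = Mul(Add(491749, -772), Add(Rational(1, 90), 141543)) = Mul(490977, Rational(12738871, 90)) = Rational(694943629663, 10)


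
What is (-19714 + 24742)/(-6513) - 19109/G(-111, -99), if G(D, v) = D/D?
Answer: -41487315/2171 ≈ -19110.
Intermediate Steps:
G(D, v) = 1
(-19714 + 24742)/(-6513) - 19109/G(-111, -99) = (-19714 + 24742)/(-6513) - 19109/1 = 5028*(-1/6513) - 19109*1 = -1676/2171 - 19109 = -41487315/2171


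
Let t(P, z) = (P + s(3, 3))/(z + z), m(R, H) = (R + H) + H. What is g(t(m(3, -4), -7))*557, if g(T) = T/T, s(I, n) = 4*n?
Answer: 557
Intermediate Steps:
m(R, H) = R + 2*H (m(R, H) = (H + R) + H = R + 2*H)
t(P, z) = (12 + P)/(2*z) (t(P, z) = (P + 4*3)/(z + z) = (P + 12)/((2*z)) = (12 + P)*(1/(2*z)) = (12 + P)/(2*z))
g(T) = 1
g(t(m(3, -4), -7))*557 = 1*557 = 557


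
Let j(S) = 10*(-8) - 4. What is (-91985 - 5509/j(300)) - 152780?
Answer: -2936393/12 ≈ -2.4470e+5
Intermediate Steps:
j(S) = -84 (j(S) = -80 - 4 = -84)
(-91985 - 5509/j(300)) - 152780 = (-91985 - 5509/(-84)) - 152780 = (-91985 - 5509*(-1/84)) - 152780 = (-91985 + 787/12) - 152780 = -1103033/12 - 152780 = -2936393/12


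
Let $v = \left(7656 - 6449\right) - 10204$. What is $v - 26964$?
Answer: $-35961$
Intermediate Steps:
$v = -8997$ ($v = \left(7656 - 6449\right) - 10204 = 1207 - 10204 = -8997$)
$v - 26964 = -8997 - 26964 = -35961$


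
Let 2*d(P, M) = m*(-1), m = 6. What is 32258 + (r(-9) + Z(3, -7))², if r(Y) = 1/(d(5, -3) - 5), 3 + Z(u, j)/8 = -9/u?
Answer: 2212737/64 ≈ 34574.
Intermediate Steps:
d(P, M) = -3 (d(P, M) = (6*(-1))/2 = (½)*(-6) = -3)
Z(u, j) = -24 - 72/u (Z(u, j) = -24 + 8*(-9/u) = -24 - 72/u)
r(Y) = -⅛ (r(Y) = 1/(-3 - 5) = 1/(-8) = -⅛)
32258 + (r(-9) + Z(3, -7))² = 32258 + (-⅛ + (-24 - 72/3))² = 32258 + (-⅛ + (-24 - 72*⅓))² = 32258 + (-⅛ + (-24 - 24))² = 32258 + (-⅛ - 48)² = 32258 + (-385/8)² = 32258 + 148225/64 = 2212737/64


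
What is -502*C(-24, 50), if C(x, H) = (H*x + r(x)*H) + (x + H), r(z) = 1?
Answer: 564248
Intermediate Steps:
C(x, H) = x + 2*H + H*x (C(x, H) = (H*x + 1*H) + (x + H) = (H*x + H) + (H + x) = (H + H*x) + (H + x) = x + 2*H + H*x)
-502*C(-24, 50) = -502*(-24 + 2*50 + 50*(-24)) = -502*(-24 + 100 - 1200) = -502*(-1124) = 564248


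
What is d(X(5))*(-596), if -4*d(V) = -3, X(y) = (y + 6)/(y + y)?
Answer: -447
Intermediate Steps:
X(y) = (6 + y)/(2*y) (X(y) = (6 + y)/((2*y)) = (6 + y)*(1/(2*y)) = (6 + y)/(2*y))
d(V) = 3/4 (d(V) = -1/4*(-3) = 3/4)
d(X(5))*(-596) = (3/4)*(-596) = -447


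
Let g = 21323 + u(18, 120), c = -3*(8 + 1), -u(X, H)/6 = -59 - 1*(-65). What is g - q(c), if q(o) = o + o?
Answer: 21341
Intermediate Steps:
u(X, H) = -36 (u(X, H) = -6*(-59 - 1*(-65)) = -6*(-59 + 65) = -6*6 = -36)
c = -27 (c = -3*9 = -27)
q(o) = 2*o
g = 21287 (g = 21323 - 36 = 21287)
g - q(c) = 21287 - 2*(-27) = 21287 - 1*(-54) = 21287 + 54 = 21341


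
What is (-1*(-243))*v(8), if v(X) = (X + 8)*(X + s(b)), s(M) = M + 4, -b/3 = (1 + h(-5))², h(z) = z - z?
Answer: 34992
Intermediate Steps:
h(z) = 0
b = -3 (b = -3*(1 + 0)² = -3*1² = -3*1 = -3)
s(M) = 4 + M
v(X) = (1 + X)*(8 + X) (v(X) = (X + 8)*(X + (4 - 3)) = (8 + X)*(X + 1) = (8 + X)*(1 + X) = (1 + X)*(8 + X))
(-1*(-243))*v(8) = (-1*(-243))*(8 + 8² + 9*8) = 243*(8 + 64 + 72) = 243*144 = 34992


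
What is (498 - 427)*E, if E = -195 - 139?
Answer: -23714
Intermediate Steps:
E = -334
(498 - 427)*E = (498 - 427)*(-334) = 71*(-334) = -23714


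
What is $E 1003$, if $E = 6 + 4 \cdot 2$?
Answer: $14042$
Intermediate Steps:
$E = 14$ ($E = 6 + 8 = 14$)
$E 1003 = 14 \cdot 1003 = 14042$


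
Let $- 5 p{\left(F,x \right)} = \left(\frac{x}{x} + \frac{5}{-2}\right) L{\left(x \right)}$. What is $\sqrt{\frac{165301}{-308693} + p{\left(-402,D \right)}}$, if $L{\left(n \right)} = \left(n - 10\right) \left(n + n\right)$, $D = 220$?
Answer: $\frac{\sqrt{2641425700600687}}{308693} \approx 166.49$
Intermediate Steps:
$L{\left(n \right)} = 2 n \left(-10 + n\right)$ ($L{\left(n \right)} = \left(-10 + n\right) 2 n = 2 n \left(-10 + n\right)$)
$p{\left(F,x \right)} = \frac{3 x \left(-10 + x\right)}{5}$ ($p{\left(F,x \right)} = - \frac{\left(\frac{x}{x} + \frac{5}{-2}\right) 2 x \left(-10 + x\right)}{5} = - \frac{\left(1 + 5 \left(- \frac{1}{2}\right)\right) 2 x \left(-10 + x\right)}{5} = - \frac{\left(1 - \frac{5}{2}\right) 2 x \left(-10 + x\right)}{5} = - \frac{\left(- \frac{3}{2}\right) 2 x \left(-10 + x\right)}{5} = - \frac{\left(-3\right) x \left(-10 + x\right)}{5} = \frac{3 x \left(-10 + x\right)}{5}$)
$\sqrt{\frac{165301}{-308693} + p{\left(-402,D \right)}} = \sqrt{\frac{165301}{-308693} + \frac{3}{5} \cdot 220 \left(-10 + 220\right)} = \sqrt{165301 \left(- \frac{1}{308693}\right) + \frac{3}{5} \cdot 220 \cdot 210} = \sqrt{- \frac{165301}{308693} + 27720} = \sqrt{\frac{8556804659}{308693}} = \frac{\sqrt{2641425700600687}}{308693}$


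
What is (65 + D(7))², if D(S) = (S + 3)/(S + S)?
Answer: 211600/49 ≈ 4318.4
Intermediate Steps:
D(S) = (3 + S)/(2*S) (D(S) = (3 + S)/((2*S)) = (3 + S)*(1/(2*S)) = (3 + S)/(2*S))
(65 + D(7))² = (65 + (½)*(3 + 7)/7)² = (65 + (½)*(⅐)*10)² = (65 + 5/7)² = (460/7)² = 211600/49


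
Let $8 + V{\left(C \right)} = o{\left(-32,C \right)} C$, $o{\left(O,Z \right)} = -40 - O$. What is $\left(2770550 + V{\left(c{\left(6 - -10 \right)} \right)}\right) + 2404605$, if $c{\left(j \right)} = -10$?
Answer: $5175227$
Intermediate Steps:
$V{\left(C \right)} = -8 - 8 C$ ($V{\left(C \right)} = -8 + \left(-40 - -32\right) C = -8 + \left(-40 + 32\right) C = -8 - 8 C$)
$\left(2770550 + V{\left(c{\left(6 - -10 \right)} \right)}\right) + 2404605 = \left(2770550 - -72\right) + 2404605 = \left(2770550 + \left(-8 + 80\right)\right) + 2404605 = \left(2770550 + 72\right) + 2404605 = 2770622 + 2404605 = 5175227$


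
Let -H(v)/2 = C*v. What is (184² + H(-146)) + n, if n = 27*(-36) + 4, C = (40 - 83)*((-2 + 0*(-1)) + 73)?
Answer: -858588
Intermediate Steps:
C = -3053 (C = -43*((-2 + 0) + 73) = -43*(-2 + 73) = -43*71 = -3053)
n = -968 (n = -972 + 4 = -968)
H(v) = 6106*v (H(v) = -(-6106)*v = 6106*v)
(184² + H(-146)) + n = (184² + 6106*(-146)) - 968 = (33856 - 891476) - 968 = -857620 - 968 = -858588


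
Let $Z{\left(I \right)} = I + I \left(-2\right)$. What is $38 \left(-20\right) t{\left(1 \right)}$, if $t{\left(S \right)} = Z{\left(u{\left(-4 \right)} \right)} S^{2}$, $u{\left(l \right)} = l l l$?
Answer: $-48640$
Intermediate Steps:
$u{\left(l \right)} = l^{3}$ ($u{\left(l \right)} = l^{2} l = l^{3}$)
$Z{\left(I \right)} = - I$ ($Z{\left(I \right)} = I - 2 I = - I$)
$t{\left(S \right)} = 64 S^{2}$ ($t{\left(S \right)} = - \left(-4\right)^{3} S^{2} = \left(-1\right) \left(-64\right) S^{2} = 64 S^{2}$)
$38 \left(-20\right) t{\left(1 \right)} = 38 \left(-20\right) 64 \cdot 1^{2} = - 760 \cdot 64 \cdot 1 = \left(-760\right) 64 = -48640$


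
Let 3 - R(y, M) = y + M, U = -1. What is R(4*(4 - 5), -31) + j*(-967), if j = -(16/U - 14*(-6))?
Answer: 65794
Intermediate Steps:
j = -68 (j = -(16/(-1) - 14*(-6)) = -(16*(-1) + 84) = -(-16 + 84) = -1*68 = -68)
R(y, M) = 3 - M - y (R(y, M) = 3 - (y + M) = 3 - (M + y) = 3 + (-M - y) = 3 - M - y)
R(4*(4 - 5), -31) + j*(-967) = (3 - 1*(-31) - 4*(4 - 5)) - 68*(-967) = (3 + 31 - 4*(-1)) + 65756 = (3 + 31 - 1*(-4)) + 65756 = (3 + 31 + 4) + 65756 = 38 + 65756 = 65794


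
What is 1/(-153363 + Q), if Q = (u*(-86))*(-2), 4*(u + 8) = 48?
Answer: -1/152675 ≈ -6.5499e-6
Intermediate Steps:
u = 4 (u = -8 + (¼)*48 = -8 + 12 = 4)
Q = 688 (Q = (4*(-86))*(-2) = -344*(-2) = 688)
1/(-153363 + Q) = 1/(-153363 + 688) = 1/(-152675) = -1/152675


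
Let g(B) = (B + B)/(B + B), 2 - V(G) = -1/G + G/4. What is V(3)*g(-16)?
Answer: 19/12 ≈ 1.5833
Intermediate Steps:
V(G) = 2 + 1/G - G/4 (V(G) = 2 - (-1/G + G/4) = 2 + (1/G - G/4) = 2 + 1/G - G/4)
g(B) = 1 (g(B) = (2*B)/((2*B)) = (2*B)*(1/(2*B)) = 1)
V(3)*g(-16) = (2 + 1/3 - ¼*3)*1 = (2 + ⅓ - ¾)*1 = (19/12)*1 = 19/12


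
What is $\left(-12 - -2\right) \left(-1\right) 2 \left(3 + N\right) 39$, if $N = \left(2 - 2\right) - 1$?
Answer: $1560$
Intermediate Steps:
$N = -1$ ($N = 0 - 1 = -1$)
$\left(-12 - -2\right) \left(-1\right) 2 \left(3 + N\right) 39 = \left(-12 - -2\right) \left(-1\right) 2 \left(3 - 1\right) 39 = \left(-12 + 2\right) \left(\left(-2\right) 2\right) 39 = \left(-10\right) \left(-4\right) 39 = 40 \cdot 39 = 1560$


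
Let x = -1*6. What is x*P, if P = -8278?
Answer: 49668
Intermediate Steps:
x = -6
x*P = -6*(-8278) = 49668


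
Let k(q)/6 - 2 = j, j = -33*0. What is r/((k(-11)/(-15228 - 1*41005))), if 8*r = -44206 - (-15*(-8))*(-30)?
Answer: 1141698599/48 ≈ 2.3785e+7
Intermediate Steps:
j = 0
k(q) = 12 (k(q) = 12 + 6*0 = 12 + 0 = 12)
r = -20303/4 (r = (-44206 - (-15*(-8))*(-30))/8 = (-44206 - 120*(-30))/8 = (-44206 - 1*(-3600))/8 = (-44206 + 3600)/8 = (⅛)*(-40606) = -20303/4 ≈ -5075.8)
r/((k(-11)/(-15228 - 1*41005))) = -20303/(4*(12/(-15228 - 1*41005))) = -20303/(4*(12/(-15228 - 41005))) = -20303/(4*(12/(-56233))) = -20303/(4*(12*(-1/56233))) = -20303/(4*(-12/56233)) = -20303/4*(-56233/12) = 1141698599/48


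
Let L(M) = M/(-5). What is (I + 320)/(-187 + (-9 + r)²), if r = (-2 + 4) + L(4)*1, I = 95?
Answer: -125/38 ≈ -3.2895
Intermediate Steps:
L(M) = -M/5 (L(M) = M*(-⅕) = -M/5)
r = 6/5 (r = (-2 + 4) - ⅕*4*1 = 2 - ⅘*1 = 2 - ⅘ = 6/5 ≈ 1.2000)
(I + 320)/(-187 + (-9 + r)²) = (95 + 320)/(-187 + (-9 + 6/5)²) = 415/(-187 + (-39/5)²) = 415/(-187 + 1521/25) = 415/(-3154/25) = 415*(-25/3154) = -125/38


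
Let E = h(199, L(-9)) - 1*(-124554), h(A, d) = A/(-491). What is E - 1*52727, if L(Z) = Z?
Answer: 35266858/491 ≈ 71827.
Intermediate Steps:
h(A, d) = -A/491 (h(A, d) = A*(-1/491) = -A/491)
E = 61155815/491 (E = -1/491*199 - 1*(-124554) = -199/491 + 124554 = 61155815/491 ≈ 1.2455e+5)
E - 1*52727 = 61155815/491 - 1*52727 = 61155815/491 - 52727 = 35266858/491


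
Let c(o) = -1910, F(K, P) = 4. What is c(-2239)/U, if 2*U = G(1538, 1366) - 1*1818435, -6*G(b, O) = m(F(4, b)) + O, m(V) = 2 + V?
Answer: 11460/5455991 ≈ 0.0021004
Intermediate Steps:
G(b, O) = -1 - O/6 (G(b, O) = -((2 + 4) + O)/6 = -(6 + O)/6 = -1 - O/6)
U = -5455991/6 (U = ((-1 - ⅙*1366) - 1*1818435)/2 = ((-1 - 683/3) - 1818435)/2 = (-686/3 - 1818435)/2 = (½)*(-5455991/3) = -5455991/6 ≈ -9.0933e+5)
c(-2239)/U = -1910/(-5455991/6) = -1910*(-6/5455991) = 11460/5455991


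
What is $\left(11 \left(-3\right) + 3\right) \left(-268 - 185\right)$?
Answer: $13590$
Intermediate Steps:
$\left(11 \left(-3\right) + 3\right) \left(-268 - 185\right) = \left(-33 + 3\right) \left(-453\right) = \left(-30\right) \left(-453\right) = 13590$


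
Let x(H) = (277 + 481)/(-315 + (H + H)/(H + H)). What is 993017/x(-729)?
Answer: -155903669/379 ≈ -4.1136e+5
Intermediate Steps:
x(H) = -379/157 (x(H) = 758/(-315 + (2*H)/((2*H))) = 758/(-315 + (2*H)*(1/(2*H))) = 758/(-315 + 1) = 758/(-314) = 758*(-1/314) = -379/157)
993017/x(-729) = 993017/(-379/157) = 993017*(-157/379) = -155903669/379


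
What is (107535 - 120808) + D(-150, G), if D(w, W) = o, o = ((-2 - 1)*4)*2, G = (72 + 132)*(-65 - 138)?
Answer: -13297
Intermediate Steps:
G = -41412 (G = 204*(-203) = -41412)
o = -24 (o = -3*4*2 = -12*2 = -24)
D(w, W) = -24
(107535 - 120808) + D(-150, G) = (107535 - 120808) - 24 = -13273 - 24 = -13297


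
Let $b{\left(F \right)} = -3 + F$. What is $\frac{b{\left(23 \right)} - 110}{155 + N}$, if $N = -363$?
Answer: $\frac{45}{104} \approx 0.43269$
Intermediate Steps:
$\frac{b{\left(23 \right)} - 110}{155 + N} = \frac{\left(-3 + 23\right) - 110}{155 - 363} = \frac{20 - 110}{-208} = \left(-90\right) \left(- \frac{1}{208}\right) = \frac{45}{104}$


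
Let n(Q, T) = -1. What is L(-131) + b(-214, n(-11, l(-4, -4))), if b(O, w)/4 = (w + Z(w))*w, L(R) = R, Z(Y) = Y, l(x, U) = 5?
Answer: -123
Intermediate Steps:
b(O, w) = 8*w**2 (b(O, w) = 4*((w + w)*w) = 4*((2*w)*w) = 4*(2*w**2) = 8*w**2)
L(-131) + b(-214, n(-11, l(-4, -4))) = -131 + 8*(-1)**2 = -131 + 8*1 = -131 + 8 = -123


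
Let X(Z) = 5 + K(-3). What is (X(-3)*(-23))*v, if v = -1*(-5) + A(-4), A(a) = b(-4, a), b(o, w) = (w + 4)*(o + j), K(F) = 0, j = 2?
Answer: -575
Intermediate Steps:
b(o, w) = (2 + o)*(4 + w) (b(o, w) = (w + 4)*(o + 2) = (4 + w)*(2 + o) = (2 + o)*(4 + w))
A(a) = -8 - 2*a (A(a) = 8 + 2*a + 4*(-4) - 4*a = 8 + 2*a - 16 - 4*a = -8 - 2*a)
X(Z) = 5 (X(Z) = 5 + 0 = 5)
v = 5 (v = -1*(-5) + (-8 - 2*(-4)) = 5 + (-8 + 8) = 5 + 0 = 5)
(X(-3)*(-23))*v = (5*(-23))*5 = -115*5 = -575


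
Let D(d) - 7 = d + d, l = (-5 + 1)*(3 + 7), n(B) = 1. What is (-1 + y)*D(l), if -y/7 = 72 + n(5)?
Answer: 37376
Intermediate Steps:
l = -40 (l = -4*10 = -40)
D(d) = 7 + 2*d (D(d) = 7 + (d + d) = 7 + 2*d)
y = -511 (y = -7*(72 + 1) = -7*73 = -511)
(-1 + y)*D(l) = (-1 - 511)*(7 + 2*(-40)) = -512*(7 - 80) = -512*(-73) = 37376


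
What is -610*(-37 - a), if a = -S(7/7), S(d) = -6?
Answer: 26230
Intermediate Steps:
a = 6 (a = -1*(-6) = 6)
-610*(-37 - a) = -610*(-37 - 1*6) = -610*(-37 - 6) = -610*(-43) = 26230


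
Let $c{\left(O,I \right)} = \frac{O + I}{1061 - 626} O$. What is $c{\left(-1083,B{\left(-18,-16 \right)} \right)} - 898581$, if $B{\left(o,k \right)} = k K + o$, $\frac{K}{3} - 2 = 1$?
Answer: $- \frac{25968960}{29} \approx -8.9548 \cdot 10^{5}$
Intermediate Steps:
$K = 9$ ($K = 6 + 3 \cdot 1 = 6 + 3 = 9$)
$B{\left(o,k \right)} = o + 9 k$ ($B{\left(o,k \right)} = k 9 + o = 9 k + o = o + 9 k$)
$c{\left(O,I \right)} = O \left(\frac{I}{435} + \frac{O}{435}\right)$ ($c{\left(O,I \right)} = \frac{I + O}{435} O = \left(I + O\right) \frac{1}{435} O = \left(\frac{I}{435} + \frac{O}{435}\right) O = O \left(\frac{I}{435} + \frac{O}{435}\right)$)
$c{\left(-1083,B{\left(-18,-16 \right)} \right)} - 898581 = \frac{1}{435} \left(-1083\right) \left(\left(-18 + 9 \left(-16\right)\right) - 1083\right) - 898581 = \frac{1}{435} \left(-1083\right) \left(\left(-18 - 144\right) - 1083\right) - 898581 = \frac{1}{435} \left(-1083\right) \left(-162 - 1083\right) - 898581 = \frac{1}{435} \left(-1083\right) \left(-1245\right) - 898581 = \frac{89889}{29} - 898581 = - \frac{25968960}{29}$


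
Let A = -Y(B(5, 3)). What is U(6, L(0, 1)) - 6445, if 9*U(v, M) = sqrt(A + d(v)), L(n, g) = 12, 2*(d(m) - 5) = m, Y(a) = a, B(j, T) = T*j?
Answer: -6445 + I*sqrt(7)/9 ≈ -6445.0 + 0.29397*I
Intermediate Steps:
d(m) = 5 + m/2
A = -15 (A = -3*5 = -1*15 = -15)
U(v, M) = sqrt(-10 + v/2)/9 (U(v, M) = sqrt(-15 + (5 + v/2))/9 = sqrt(-10 + v/2)/9)
U(6, L(0, 1)) - 6445 = sqrt(-40 + 2*6)/18 - 6445 = sqrt(-40 + 12)/18 - 6445 = sqrt(-28)/18 - 6445 = (2*I*sqrt(7))/18 - 6445 = I*sqrt(7)/9 - 6445 = -6445 + I*sqrt(7)/9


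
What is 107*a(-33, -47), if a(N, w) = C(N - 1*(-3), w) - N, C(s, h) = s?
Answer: 321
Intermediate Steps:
a(N, w) = 3 (a(N, w) = (N - 1*(-3)) - N = (N + 3) - N = (3 + N) - N = 3)
107*a(-33, -47) = 107*3 = 321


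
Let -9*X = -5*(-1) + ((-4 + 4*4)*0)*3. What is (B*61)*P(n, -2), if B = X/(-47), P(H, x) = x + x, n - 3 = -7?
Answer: -1220/423 ≈ -2.8842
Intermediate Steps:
n = -4 (n = 3 - 7 = -4)
X = -5/9 (X = -(-5*(-1) + ((-4 + 4*4)*0)*3)/9 = -(5 + ((-4 + 16)*0)*3)/9 = -(5 + (12*0)*3)/9 = -(5 + 0*3)/9 = -(5 + 0)/9 = -1/9*5 = -5/9 ≈ -0.55556)
P(H, x) = 2*x
B = 5/423 (B = -5/9/(-47) = -5/9*(-1/47) = 5/423 ≈ 0.011820)
(B*61)*P(n, -2) = ((5/423)*61)*(2*(-2)) = (305/423)*(-4) = -1220/423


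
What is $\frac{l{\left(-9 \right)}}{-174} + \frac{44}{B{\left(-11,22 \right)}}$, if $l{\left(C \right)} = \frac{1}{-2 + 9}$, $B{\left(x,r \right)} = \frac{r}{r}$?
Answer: $\frac{53591}{1218} \approx 43.999$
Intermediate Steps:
$B{\left(x,r \right)} = 1$
$l{\left(C \right)} = \frac{1}{7}$
$\frac{l{\left(-9 \right)}}{-174} + \frac{44}{B{\left(-11,22 \right)}} = \frac{1}{7 \left(-174\right)} + \frac{44}{1} = \frac{1}{7} \left(- \frac{1}{174}\right) + 44 \cdot 1 = - \frac{1}{1218} + 44 = \frac{53591}{1218}$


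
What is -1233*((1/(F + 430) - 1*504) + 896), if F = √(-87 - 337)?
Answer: 1233*(-784*√106 + 168561*I)/(2*(√106 - 215*I)) ≈ -4.8334e+5 + 0.13701*I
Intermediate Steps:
F = 2*I*√106 (F = √(-424) = 2*I*√106 ≈ 20.591*I)
-1233*((1/(F + 430) - 1*504) + 896) = -1233*((1/(2*I*√106 + 430) - 1*504) + 896) = -1233*((1/(430 + 2*I*√106) - 504) + 896) = -1233*((-504 + 1/(430 + 2*I*√106)) + 896) = -1233*(392 + 1/(430 + 2*I*√106)) = -483336 - 1233/(430 + 2*I*√106)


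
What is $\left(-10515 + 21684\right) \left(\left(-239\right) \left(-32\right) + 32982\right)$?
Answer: $453796470$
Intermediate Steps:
$\left(-10515 + 21684\right) \left(\left(-239\right) \left(-32\right) + 32982\right) = 11169 \left(7648 + 32982\right) = 11169 \cdot 40630 = 453796470$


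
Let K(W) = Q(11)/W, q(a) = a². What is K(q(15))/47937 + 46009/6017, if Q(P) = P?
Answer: 496245088612/64898309025 ≈ 7.6465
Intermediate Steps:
K(W) = 11/W
K(q(15))/47937 + 46009/6017 = (11/(15²))/47937 + 46009/6017 = (11/225)*(1/47937) + 46009*(1/6017) = (11*(1/225))*(1/47937) + 46009/6017 = (11/225)*(1/47937) + 46009/6017 = 11/10785825 + 46009/6017 = 496245088612/64898309025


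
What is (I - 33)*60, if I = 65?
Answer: 1920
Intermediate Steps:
(I - 33)*60 = (65 - 33)*60 = 32*60 = 1920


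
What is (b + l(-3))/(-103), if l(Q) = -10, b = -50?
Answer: 60/103 ≈ 0.58252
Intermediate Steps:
(b + l(-3))/(-103) = (-50 - 10)/(-103) = -1/103*(-60) = 60/103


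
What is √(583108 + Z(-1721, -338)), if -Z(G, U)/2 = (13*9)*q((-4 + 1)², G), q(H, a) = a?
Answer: √985822 ≈ 992.89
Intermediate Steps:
Z(G, U) = -234*G (Z(G, U) = -2*13*9*G = -234*G)
√(583108 + Z(-1721, -338)) = √(583108 - 234*(-1721)) = √(583108 + 402714) = √985822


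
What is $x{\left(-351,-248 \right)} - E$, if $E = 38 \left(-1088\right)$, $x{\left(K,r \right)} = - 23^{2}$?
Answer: $40815$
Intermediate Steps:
$x{\left(K,r \right)} = -529$ ($x{\left(K,r \right)} = \left(-1\right) 529 = -529$)
$E = -41344$
$x{\left(-351,-248 \right)} - E = -529 - -41344 = -529 + 41344 = 40815$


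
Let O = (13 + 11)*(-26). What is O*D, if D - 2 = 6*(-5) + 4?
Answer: 14976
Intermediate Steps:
O = -624 (O = 24*(-26) = -624)
D = -24 (D = 2 + (6*(-5) + 4) = 2 + (-30 + 4) = 2 - 26 = -24)
O*D = -624*(-24) = 14976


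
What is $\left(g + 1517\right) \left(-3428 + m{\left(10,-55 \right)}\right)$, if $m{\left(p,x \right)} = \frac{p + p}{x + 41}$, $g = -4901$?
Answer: $\frac{81236304}{7} \approx 1.1605 \cdot 10^{7}$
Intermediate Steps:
$m{\left(p,x \right)} = \frac{2 p}{41 + x}$
$\left(g + 1517\right) \left(-3428 + m{\left(10,-55 \right)}\right) = \left(-4901 + 1517\right) \left(-3428 + 2 \cdot 10 \frac{1}{41 - 55}\right) = - 3384 \left(-3428 + 2 \cdot 10 \frac{1}{-14}\right) = - 3384 \left(-3428 + 2 \cdot 10 \left(- \frac{1}{14}\right)\right) = - 3384 \left(-3428 - \frac{10}{7}\right) = \left(-3384\right) \left(- \frac{24006}{7}\right) = \frac{81236304}{7}$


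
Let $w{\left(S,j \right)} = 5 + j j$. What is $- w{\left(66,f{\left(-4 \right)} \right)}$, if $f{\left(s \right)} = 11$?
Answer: $-126$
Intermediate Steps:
$w{\left(S,j \right)} = 5 + j^{2}$
$- w{\left(66,f{\left(-4 \right)} \right)} = - (5 + 11^{2}) = - (5 + 121) = \left(-1\right) 126 = -126$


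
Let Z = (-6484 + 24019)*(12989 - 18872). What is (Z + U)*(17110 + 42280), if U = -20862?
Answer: -6127816667130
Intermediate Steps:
Z = -103158405 (Z = 17535*(-5883) = -103158405)
(Z + U)*(17110 + 42280) = (-103158405 - 20862)*(17110 + 42280) = -103179267*59390 = -6127816667130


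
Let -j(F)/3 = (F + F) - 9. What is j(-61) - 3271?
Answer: -2878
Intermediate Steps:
j(F) = 27 - 6*F (j(F) = -3*((F + F) - 9) = -3*(2*F - 9) = -3*(-9 + 2*F) = 27 - 6*F)
j(-61) - 3271 = (27 - 6*(-61)) - 3271 = (27 + 366) - 3271 = 393 - 3271 = -2878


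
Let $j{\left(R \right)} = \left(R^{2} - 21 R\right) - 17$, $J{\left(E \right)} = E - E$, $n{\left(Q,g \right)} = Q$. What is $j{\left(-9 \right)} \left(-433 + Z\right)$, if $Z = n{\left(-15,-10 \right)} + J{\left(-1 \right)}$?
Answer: $-113344$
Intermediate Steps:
$J{\left(E \right)} = 0$
$j{\left(R \right)} = -17 + R^{2} - 21 R$
$Z = -15$ ($Z = -15 + 0 = -15$)
$j{\left(-9 \right)} \left(-433 + Z\right) = \left(-17 + \left(-9\right)^{2} - -189\right) \left(-433 - 15\right) = \left(-17 + 81 + 189\right) \left(-448\right) = 253 \left(-448\right) = -113344$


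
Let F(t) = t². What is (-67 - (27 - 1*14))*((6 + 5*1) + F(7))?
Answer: -4800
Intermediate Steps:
(-67 - (27 - 1*14))*((6 + 5*1) + F(7)) = (-67 - (27 - 1*14))*((6 + 5*1) + 7²) = (-67 - (27 - 14))*((6 + 5) + 49) = (-67 - 1*13)*(11 + 49) = (-67 - 13)*60 = -80*60 = -4800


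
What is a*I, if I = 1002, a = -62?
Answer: -62124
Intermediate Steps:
a*I = -62*1002 = -62124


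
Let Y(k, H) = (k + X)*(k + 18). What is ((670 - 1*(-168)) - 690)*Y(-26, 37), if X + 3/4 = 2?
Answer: 29304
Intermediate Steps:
X = 5/4 (X = -¾ + 2 = 5/4 ≈ 1.2500)
Y(k, H) = (18 + k)*(5/4 + k) (Y(k, H) = (k + 5/4)*(k + 18) = (5/4 + k)*(18 + k) = (18 + k)*(5/4 + k))
((670 - 1*(-168)) - 690)*Y(-26, 37) = ((670 - 1*(-168)) - 690)*(45/2 + (-26)² + (77/4)*(-26)) = ((670 + 168) - 690)*(45/2 + 676 - 1001/2) = (838 - 690)*198 = 148*198 = 29304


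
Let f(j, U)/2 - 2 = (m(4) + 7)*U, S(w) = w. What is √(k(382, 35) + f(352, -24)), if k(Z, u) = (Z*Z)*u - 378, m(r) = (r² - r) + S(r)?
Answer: 3*√567318 ≈ 2259.6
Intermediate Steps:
m(r) = r² (m(r) = (r² - r) + r = r²)
k(Z, u) = -378 + u*Z² (k(Z, u) = Z²*u - 378 = u*Z² - 378 = -378 + u*Z²)
f(j, U) = 4 + 46*U (f(j, U) = 4 + 2*((4² + 7)*U) = 4 + 2*((16 + 7)*U) = 4 + 2*(23*U) = 4 + 46*U)
√(k(382, 35) + f(352, -24)) = √((-378 + 35*382²) + (4 + 46*(-24))) = √((-378 + 35*145924) + (4 - 1104)) = √((-378 + 5107340) - 1100) = √(5106962 - 1100) = √5105862 = 3*√567318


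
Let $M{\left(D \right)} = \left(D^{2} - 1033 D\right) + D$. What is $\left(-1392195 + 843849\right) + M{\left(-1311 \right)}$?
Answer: $2523327$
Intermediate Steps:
$M{\left(D \right)} = D^{2} - 1032 D$
$\left(-1392195 + 843849\right) + M{\left(-1311 \right)} = \left(-1392195 + 843849\right) - 1311 \left(-1032 - 1311\right) = -548346 - -3071673 = -548346 + 3071673 = 2523327$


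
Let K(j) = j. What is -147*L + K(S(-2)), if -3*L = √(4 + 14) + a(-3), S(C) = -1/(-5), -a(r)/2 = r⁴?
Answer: -39689/5 + 147*√2 ≈ -7729.9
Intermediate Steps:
a(r) = -2*r⁴
S(C) = ⅕ (S(C) = -1*(-⅕) = ⅕)
L = 54 - √2 (L = -(√(4 + 14) - 2*(-3)⁴)/3 = -(√18 - 2*81)/3 = -(3*√2 - 162)/3 = -(-162 + 3*√2)/3 = 54 - √2 ≈ 52.586)
-147*L + K(S(-2)) = -147*(54 - √2) + ⅕ = (-7938 + 147*√2) + ⅕ = -39689/5 + 147*√2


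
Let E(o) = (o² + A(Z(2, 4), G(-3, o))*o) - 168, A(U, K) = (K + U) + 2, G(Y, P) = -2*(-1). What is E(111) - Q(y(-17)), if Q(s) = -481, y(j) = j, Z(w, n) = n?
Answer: 13522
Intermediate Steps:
G(Y, P) = 2
A(U, K) = 2 + K + U
E(o) = -168 + o² + 8*o (E(o) = (o² + (2 + 2 + 4)*o) - 168 = (o² + 8*o) - 168 = -168 + o² + 8*o)
E(111) - Q(y(-17)) = (-168 + 111² + 8*111) - 1*(-481) = (-168 + 12321 + 888) + 481 = 13041 + 481 = 13522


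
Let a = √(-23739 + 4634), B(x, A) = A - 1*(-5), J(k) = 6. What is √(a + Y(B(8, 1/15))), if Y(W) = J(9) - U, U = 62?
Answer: √(-56 + I*√19105) ≈ 6.824 + 10.128*I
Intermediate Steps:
B(x, A) = 5 + A (B(x, A) = A + 5 = 5 + A)
Y(W) = -56 (Y(W) = 6 - 1*62 = 6 - 62 = -56)
a = I*√19105 (a = √(-19105) = I*√19105 ≈ 138.22*I)
√(a + Y(B(8, 1/15))) = √(I*√19105 - 56) = √(-56 + I*√19105)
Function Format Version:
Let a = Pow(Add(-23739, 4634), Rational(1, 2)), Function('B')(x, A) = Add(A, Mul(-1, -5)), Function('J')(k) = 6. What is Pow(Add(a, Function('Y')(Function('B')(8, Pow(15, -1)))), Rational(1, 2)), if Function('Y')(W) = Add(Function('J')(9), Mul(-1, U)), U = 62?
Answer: Pow(Add(-56, Mul(I, Pow(19105, Rational(1, 2)))), Rational(1, 2)) ≈ Add(6.8240, Mul(10.128, I))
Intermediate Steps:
Function('B')(x, A) = Add(5, A) (Function('B')(x, A) = Add(A, 5) = Add(5, A))
Function('Y')(W) = -56 (Function('Y')(W) = Add(6, Mul(-1, 62)) = Add(6, -62) = -56)
a = Mul(I, Pow(19105, Rational(1, 2))) (a = Pow(-19105, Rational(1, 2)) = Mul(I, Pow(19105, Rational(1, 2))) ≈ Mul(138.22, I))
Pow(Add(a, Function('Y')(Function('B')(8, Pow(15, -1)))), Rational(1, 2)) = Pow(Add(Mul(I, Pow(19105, Rational(1, 2))), -56), Rational(1, 2)) = Pow(Add(-56, Mul(I, Pow(19105, Rational(1, 2)))), Rational(1, 2))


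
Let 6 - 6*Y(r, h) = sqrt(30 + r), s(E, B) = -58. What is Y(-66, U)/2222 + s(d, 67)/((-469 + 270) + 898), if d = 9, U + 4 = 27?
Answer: -128177/1553178 - I/2222 ≈ -0.082526 - 0.00045004*I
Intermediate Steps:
U = 23 (U = -4 + 27 = 23)
Y(r, h) = 1 - sqrt(30 + r)/6
Y(-66, U)/2222 + s(d, 67)/((-469 + 270) + 898) = (1 - sqrt(30 - 66)/6)/2222 - 58/((-469 + 270) + 898) = (1 - I)*(1/2222) - 58/(-199 + 898) = (1 - I)*(1/2222) - 58/699 = (1 - I)*(1/2222) - 58*1/699 = (1/2222 - I/2222) - 58/699 = -128177/1553178 - I/2222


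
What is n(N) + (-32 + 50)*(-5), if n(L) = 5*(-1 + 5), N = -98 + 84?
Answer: -70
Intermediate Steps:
N = -14
n(L) = 20 (n(L) = 5*4 = 20)
n(N) + (-32 + 50)*(-5) = 20 + (-32 + 50)*(-5) = 20 + 18*(-5) = 20 - 90 = -70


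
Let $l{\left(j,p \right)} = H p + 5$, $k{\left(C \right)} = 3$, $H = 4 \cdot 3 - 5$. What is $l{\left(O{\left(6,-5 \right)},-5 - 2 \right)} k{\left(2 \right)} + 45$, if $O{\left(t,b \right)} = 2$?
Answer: $-87$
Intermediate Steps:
$H = 7$ ($H = 12 - 5 = 7$)
$l{\left(j,p \right)} = 5 + 7 p$ ($l{\left(j,p \right)} = 7 p + 5 = 5 + 7 p$)
$l{\left(O{\left(6,-5 \right)},-5 - 2 \right)} k{\left(2 \right)} + 45 = \left(5 + 7 \left(-5 - 2\right)\right) 3 + 45 = \left(5 + 7 \left(-7\right)\right) 3 + 45 = \left(5 - 49\right) 3 + 45 = \left(-44\right) 3 + 45 = -132 + 45 = -87$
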